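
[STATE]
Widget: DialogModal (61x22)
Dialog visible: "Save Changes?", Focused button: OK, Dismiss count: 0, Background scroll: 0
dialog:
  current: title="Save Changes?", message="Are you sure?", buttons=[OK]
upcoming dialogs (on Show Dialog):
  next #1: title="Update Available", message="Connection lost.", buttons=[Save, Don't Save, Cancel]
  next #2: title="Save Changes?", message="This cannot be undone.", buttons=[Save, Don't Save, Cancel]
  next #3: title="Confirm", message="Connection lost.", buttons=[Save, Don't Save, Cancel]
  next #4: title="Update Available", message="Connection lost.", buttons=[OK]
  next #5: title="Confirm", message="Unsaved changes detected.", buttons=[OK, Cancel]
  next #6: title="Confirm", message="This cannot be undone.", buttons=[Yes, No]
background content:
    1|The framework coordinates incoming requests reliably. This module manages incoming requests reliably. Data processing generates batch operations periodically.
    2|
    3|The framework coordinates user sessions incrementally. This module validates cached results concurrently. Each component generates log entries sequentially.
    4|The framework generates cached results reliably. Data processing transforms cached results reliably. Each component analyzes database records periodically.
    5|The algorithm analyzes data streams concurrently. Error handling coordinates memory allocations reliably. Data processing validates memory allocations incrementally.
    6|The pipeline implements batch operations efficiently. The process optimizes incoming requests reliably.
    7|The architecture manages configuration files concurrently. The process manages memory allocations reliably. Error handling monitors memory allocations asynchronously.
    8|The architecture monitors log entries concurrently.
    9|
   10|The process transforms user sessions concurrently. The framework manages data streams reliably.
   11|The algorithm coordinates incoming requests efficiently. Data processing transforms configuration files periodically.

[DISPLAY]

The framework coordinates incoming requests reliably. This mo
                                                             
The framework coordinates user sessions incrementally. This m
The framework generates cached results reliably. Data process
The algorithm analyzes data streams concurrently. Error handl
The pipeline implements batch operations efficiently. The pro
The architecture manages configuration files concurrently. Th
The architecture monitors log entries concurrently.          
                      ┌───────────────┐                      
The process transforms│ Save Changes? │ncurrently. The framew
The algorithm coordina│ Are you sure? │ests efficiently. Data
                      │      [OK]     │                      
                      └───────────────┘                      
                                                             
                                                             
                                                             
                                                             
                                                             
                                                             
                                                             
                                                             
                                                             


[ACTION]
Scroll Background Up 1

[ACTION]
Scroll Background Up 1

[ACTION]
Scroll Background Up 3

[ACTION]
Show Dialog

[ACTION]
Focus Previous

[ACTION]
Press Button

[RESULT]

The framework coordinates incoming requests reliably. This mo
                                                             
The framework coordinates user sessions incrementally. This m
The framework generates cached results reliably. Data process
The algorithm analyzes data streams concurrently. Error handl
The pipeline implements batch operations efficiently. The pro
The architecture manages configuration files concurrently. Th
The architecture monitors log entries concurrently.          
                                                             
The process transforms user sessions concurrently. The framew
The algorithm coordinates incoming requests efficiently. Data
                                                             
                                                             
                                                             
                                                             
                                                             
                                                             
                                                             
                                                             
                                                             
                                                             
                                                             


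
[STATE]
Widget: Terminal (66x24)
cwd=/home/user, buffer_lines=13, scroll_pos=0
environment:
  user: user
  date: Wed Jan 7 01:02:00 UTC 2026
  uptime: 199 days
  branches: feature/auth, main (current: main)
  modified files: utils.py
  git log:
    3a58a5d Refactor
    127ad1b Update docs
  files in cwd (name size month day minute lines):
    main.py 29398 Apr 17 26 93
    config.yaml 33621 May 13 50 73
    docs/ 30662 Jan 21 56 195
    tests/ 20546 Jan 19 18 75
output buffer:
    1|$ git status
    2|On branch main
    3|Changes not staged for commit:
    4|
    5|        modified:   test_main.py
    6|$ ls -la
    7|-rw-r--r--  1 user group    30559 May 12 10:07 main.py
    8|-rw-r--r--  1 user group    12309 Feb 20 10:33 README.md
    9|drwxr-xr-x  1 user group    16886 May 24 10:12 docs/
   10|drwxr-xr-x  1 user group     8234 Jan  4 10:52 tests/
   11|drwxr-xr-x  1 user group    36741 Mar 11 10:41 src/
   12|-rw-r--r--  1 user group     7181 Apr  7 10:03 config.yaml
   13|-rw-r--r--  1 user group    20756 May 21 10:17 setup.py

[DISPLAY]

$ git status                                                      
On branch main                                                    
Changes not staged for commit:                                    
                                                                  
        modified:   test_main.py                                  
$ ls -la                                                          
-rw-r--r--  1 user group    30559 May 12 10:07 main.py            
-rw-r--r--  1 user group    12309 Feb 20 10:33 README.md          
drwxr-xr-x  1 user group    16886 May 24 10:12 docs/              
drwxr-xr-x  1 user group     8234 Jan  4 10:52 tests/             
drwxr-xr-x  1 user group    36741 Mar 11 10:41 src/               
-rw-r--r--  1 user group     7181 Apr  7 10:03 config.yaml        
-rw-r--r--  1 user group    20756 May 21 10:17 setup.py           
$ █                                                               
                                                                  
                                                                  
                                                                  
                                                                  
                                                                  
                                                                  
                                                                  
                                                                  
                                                                  
                                                                  


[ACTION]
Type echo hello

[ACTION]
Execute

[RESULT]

$ git status                                                      
On branch main                                                    
Changes not staged for commit:                                    
                                                                  
        modified:   test_main.py                                  
$ ls -la                                                          
-rw-r--r--  1 user group    30559 May 12 10:07 main.py            
-rw-r--r--  1 user group    12309 Feb 20 10:33 README.md          
drwxr-xr-x  1 user group    16886 May 24 10:12 docs/              
drwxr-xr-x  1 user group     8234 Jan  4 10:52 tests/             
drwxr-xr-x  1 user group    36741 Mar 11 10:41 src/               
-rw-r--r--  1 user group     7181 Apr  7 10:03 config.yaml        
-rw-r--r--  1 user group    20756 May 21 10:17 setup.py           
$ echo hello                                                      
hello                                                             
$ █                                                               
                                                                  
                                                                  
                                                                  
                                                                  
                                                                  
                                                                  
                                                                  
                                                                  


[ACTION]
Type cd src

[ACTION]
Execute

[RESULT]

$ git status                                                      
On branch main                                                    
Changes not staged for commit:                                    
                                                                  
        modified:   test_main.py                                  
$ ls -la                                                          
-rw-r--r--  1 user group    30559 May 12 10:07 main.py            
-rw-r--r--  1 user group    12309 Feb 20 10:33 README.md          
drwxr-xr-x  1 user group    16886 May 24 10:12 docs/              
drwxr-xr-x  1 user group     8234 Jan  4 10:52 tests/             
drwxr-xr-x  1 user group    36741 Mar 11 10:41 src/               
-rw-r--r--  1 user group     7181 Apr  7 10:03 config.yaml        
-rw-r--r--  1 user group    20756 May 21 10:17 setup.py           
$ echo hello                                                      
hello                                                             
$ cd src                                                          
                                                                  
$ █                                                               
                                                                  
                                                                  
                                                                  
                                                                  
                                                                  
                                                                  


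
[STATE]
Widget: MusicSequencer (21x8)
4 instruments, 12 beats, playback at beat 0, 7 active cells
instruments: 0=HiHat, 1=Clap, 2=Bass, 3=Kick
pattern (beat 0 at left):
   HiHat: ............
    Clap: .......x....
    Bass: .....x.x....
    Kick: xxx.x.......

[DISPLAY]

      ▼12345678901   
 HiHat············   
  Clap·······█····   
  Bass·····█·█····   
  Kick███·█·······   
                     
                     
                     


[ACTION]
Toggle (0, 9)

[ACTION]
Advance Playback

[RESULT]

      0▼2345678901   
 HiHat·········█··   
  Clap·······█····   
  Bass·····█·█····   
  Kick███·█·······   
                     
                     
                     


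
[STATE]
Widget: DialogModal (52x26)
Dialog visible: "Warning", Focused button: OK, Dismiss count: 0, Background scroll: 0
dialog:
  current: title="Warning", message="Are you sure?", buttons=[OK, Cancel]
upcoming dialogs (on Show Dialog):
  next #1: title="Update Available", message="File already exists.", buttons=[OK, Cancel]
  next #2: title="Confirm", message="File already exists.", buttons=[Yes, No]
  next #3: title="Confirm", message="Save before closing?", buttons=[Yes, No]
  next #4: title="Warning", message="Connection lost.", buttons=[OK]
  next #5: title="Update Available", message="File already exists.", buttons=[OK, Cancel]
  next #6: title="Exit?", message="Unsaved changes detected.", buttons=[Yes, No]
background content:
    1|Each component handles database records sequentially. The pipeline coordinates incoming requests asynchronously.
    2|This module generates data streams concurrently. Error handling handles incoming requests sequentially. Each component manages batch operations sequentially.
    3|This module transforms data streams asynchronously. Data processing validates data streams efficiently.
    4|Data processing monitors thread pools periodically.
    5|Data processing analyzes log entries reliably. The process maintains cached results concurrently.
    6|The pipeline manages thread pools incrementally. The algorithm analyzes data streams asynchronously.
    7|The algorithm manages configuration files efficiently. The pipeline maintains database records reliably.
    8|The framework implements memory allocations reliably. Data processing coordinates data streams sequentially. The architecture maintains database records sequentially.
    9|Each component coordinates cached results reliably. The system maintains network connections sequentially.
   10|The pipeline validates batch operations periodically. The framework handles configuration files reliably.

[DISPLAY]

Each component handles database records sequentially
This module generates data streams concurrently. Err
This module transforms data streams asynchronously. 
Data processing monitors thread pools periodically. 
Data processing analyzes log entries reliably. The p
The pipeline manages thread pools incrementally. The
The algorithm manages configuration files efficientl
The framework implements memory allocations reliably
Each component coordinates cached results reliably. 
The pipeline validates batch operations periodically
                 ┌───────────────┐                  
                 │    Warning    │                  
                 │ Are you sure? │                  
                 │ [OK]  Cancel  │                  
                 └───────────────┘                  
                                                    
                                                    
                                                    
                                                    
                                                    
                                                    
                                                    
                                                    
                                                    
                                                    
                                                    


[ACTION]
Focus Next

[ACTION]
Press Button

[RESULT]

Each component handles database records sequentially
This module generates data streams concurrently. Err
This module transforms data streams asynchronously. 
Data processing monitors thread pools periodically. 
Data processing analyzes log entries reliably. The p
The pipeline manages thread pools incrementally. The
The algorithm manages configuration files efficientl
The framework implements memory allocations reliably
Each component coordinates cached results reliably. 
The pipeline validates batch operations periodically
                                                    
                                                    
                                                    
                                                    
                                                    
                                                    
                                                    
                                                    
                                                    
                                                    
                                                    
                                                    
                                                    
                                                    
                                                    
                                                    


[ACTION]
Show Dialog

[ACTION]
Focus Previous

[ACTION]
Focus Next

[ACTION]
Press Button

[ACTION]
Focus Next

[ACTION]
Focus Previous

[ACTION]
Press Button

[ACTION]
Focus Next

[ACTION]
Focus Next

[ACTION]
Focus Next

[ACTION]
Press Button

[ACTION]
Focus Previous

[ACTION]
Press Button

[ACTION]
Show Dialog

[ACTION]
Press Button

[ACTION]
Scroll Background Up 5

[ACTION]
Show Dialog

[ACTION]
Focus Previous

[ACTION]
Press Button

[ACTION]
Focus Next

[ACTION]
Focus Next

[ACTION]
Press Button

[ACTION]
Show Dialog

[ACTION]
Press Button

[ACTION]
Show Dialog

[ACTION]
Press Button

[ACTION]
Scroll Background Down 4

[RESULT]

Data processing analyzes log entries reliably. The p
The pipeline manages thread pools incrementally. The
The algorithm manages configuration files efficientl
The framework implements memory allocations reliably
Each component coordinates cached results reliably. 
The pipeline validates batch operations periodically
                                                    
                                                    
                                                    
                                                    
                                                    
                                                    
                                                    
                                                    
                                                    
                                                    
                                                    
                                                    
                                                    
                                                    
                                                    
                                                    
                                                    
                                                    
                                                    
                                                    


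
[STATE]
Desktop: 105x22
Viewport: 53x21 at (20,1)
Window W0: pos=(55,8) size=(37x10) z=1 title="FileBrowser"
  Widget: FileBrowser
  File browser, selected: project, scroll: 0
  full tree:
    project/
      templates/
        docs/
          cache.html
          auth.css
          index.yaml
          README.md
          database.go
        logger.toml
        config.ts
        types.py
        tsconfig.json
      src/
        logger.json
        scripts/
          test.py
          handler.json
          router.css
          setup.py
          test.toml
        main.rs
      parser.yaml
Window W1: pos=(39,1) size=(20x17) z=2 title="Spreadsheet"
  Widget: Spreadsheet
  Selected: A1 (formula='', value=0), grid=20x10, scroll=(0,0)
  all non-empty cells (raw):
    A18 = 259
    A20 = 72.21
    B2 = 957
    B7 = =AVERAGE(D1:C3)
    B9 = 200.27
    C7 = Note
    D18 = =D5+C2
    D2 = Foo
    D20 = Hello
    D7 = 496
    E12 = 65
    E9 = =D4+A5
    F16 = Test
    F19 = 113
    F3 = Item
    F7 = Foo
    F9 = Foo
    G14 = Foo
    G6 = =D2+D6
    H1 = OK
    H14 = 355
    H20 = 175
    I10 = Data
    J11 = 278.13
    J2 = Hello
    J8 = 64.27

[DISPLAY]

                   ┏━━━━━━━━━━━━━━━━━━┓              
                   ┃ Spreadsheet      ┃              
                   ┠──────────────────┨              
                   ┃A1:               ┃              
                   ┃       A       B  ┃              
                   ┃------------------┃              
                   ┃  1      [0]      ┃              
                   ┃  2        0     9┃━━━━━━━━━━━━━━
                   ┃  3        0      ┃leBrowser     
                   ┃  4        0      ┃──────────────
                   ┃  5        0      ┃-] project/   
                   ┃  6        0      ┃ [+] templates
                   ┃  7        0      ┃ [+] src/     
                   ┃  8        0      ┃ parser.yaml  
                   ┃  9        0  200.┃              
                   ┃ 10        0      ┃              
                   ┗━━━━━━━━━━━━━━━━━━┛━━━━━━━━━━━━━━
                                                     
                                                     
                                                     
                                                     


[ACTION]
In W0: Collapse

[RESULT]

                   ┏━━━━━━━━━━━━━━━━━━┓              
                   ┃ Spreadsheet      ┃              
                   ┠──────────────────┨              
                   ┃A1:               ┃              
                   ┃       A       B  ┃              
                   ┃------------------┃              
                   ┃  1      [0]      ┃              
                   ┃  2        0     9┃━━━━━━━━━━━━━━
                   ┃  3        0      ┃leBrowser     
                   ┃  4        0      ┃──────────────
                   ┃  5        0      ┃+] project/   
                   ┃  6        0      ┃              
                   ┃  7        0      ┃              
                   ┃  8        0      ┃              
                   ┃  9        0  200.┃              
                   ┃ 10        0      ┃              
                   ┗━━━━━━━━━━━━━━━━━━┛━━━━━━━━━━━━━━
                                                     
                                                     
                                                     
                                                     


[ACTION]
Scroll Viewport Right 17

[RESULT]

  ┏━━━━━━━━━━━━━━━━━━┓                               
  ┃ Spreadsheet      ┃                               
  ┠──────────────────┨                               
  ┃A1:               ┃                               
  ┃       A       B  ┃                               
  ┃------------------┃                               
  ┃  1      [0]      ┃                               
  ┃  2        0     9┃━━━━━━━━━━━━━━━━━━━━━━━━━━━━━━━
  ┃  3        0      ┃leBrowser                      
  ┃  4        0      ┃───────────────────────────────
  ┃  5        0      ┃+] project/                    
  ┃  6        0      ┃                               
  ┃  7        0      ┃                               
  ┃  8        0      ┃                               
  ┃  9        0  200.┃                               
  ┃ 10        0      ┃                               
  ┗━━━━━━━━━━━━━━━━━━┛━━━━━━━━━━━━━━━━━━━━━━━━━━━━━━━
                                                     
                                                     
                                                     
                                                     


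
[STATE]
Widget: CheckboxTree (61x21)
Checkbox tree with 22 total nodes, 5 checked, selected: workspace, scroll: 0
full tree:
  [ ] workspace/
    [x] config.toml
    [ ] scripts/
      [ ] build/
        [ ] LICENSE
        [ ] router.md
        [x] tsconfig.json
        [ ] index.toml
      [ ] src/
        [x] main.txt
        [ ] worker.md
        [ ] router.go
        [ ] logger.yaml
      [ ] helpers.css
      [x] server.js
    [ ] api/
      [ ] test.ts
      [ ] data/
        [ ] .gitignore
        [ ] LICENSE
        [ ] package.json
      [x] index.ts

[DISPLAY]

>[-] workspace/                                              
   [x] config.toml                                           
   [-] scripts/                                              
     [-] build/                                              
       [ ] LICENSE                                           
       [ ] router.md                                         
       [x] tsconfig.json                                     
       [ ] index.toml                                        
     [-] src/                                                
       [x] main.txt                                          
       [ ] worker.md                                         
       [ ] router.go                                         
       [ ] logger.yaml                                       
     [ ] helpers.css                                         
     [x] server.js                                           
   [-] api/                                                  
     [ ] test.ts                                             
     [ ] data/                                               
       [ ] .gitignore                                        
       [ ] LICENSE                                           
       [ ] package.json                                      


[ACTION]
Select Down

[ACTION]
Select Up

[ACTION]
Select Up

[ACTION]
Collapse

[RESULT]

>[-] workspace/                                              
                                                             
                                                             
                                                             
                                                             
                                                             
                                                             
                                                             
                                                             
                                                             
                                                             
                                                             
                                                             
                                                             
                                                             
                                                             
                                                             
                                                             
                                                             
                                                             
                                                             


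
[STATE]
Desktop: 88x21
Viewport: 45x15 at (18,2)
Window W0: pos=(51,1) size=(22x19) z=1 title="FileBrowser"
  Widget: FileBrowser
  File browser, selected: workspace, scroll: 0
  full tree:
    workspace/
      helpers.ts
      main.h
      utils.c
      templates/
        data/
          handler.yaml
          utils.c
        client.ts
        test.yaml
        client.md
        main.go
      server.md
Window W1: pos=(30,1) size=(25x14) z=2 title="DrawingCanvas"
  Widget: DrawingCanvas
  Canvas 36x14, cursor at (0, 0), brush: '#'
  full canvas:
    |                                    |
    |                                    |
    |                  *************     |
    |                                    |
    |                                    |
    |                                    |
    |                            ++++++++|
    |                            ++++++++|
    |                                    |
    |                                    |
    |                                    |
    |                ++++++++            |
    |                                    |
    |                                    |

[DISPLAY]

            ┃ DrawingCanvas         ┃leBrowse
            ┠───────────────────────┨────────
            ┃+                      ┃-] works
            ┃                       ┃ helpers
            ┃                  *****┃ main.h 
            ┃                       ┃ utils.c
            ┃                       ┃ [+] tem
            ┃                       ┃ server.
            ┃                       ┃        
            ┃                       ┃        
            ┃                       ┃        
            ┃                       ┃        
            ┗━━━━━━━━━━━━━━━━━━━━━━━┛        
                                 ┃           
                                 ┃           


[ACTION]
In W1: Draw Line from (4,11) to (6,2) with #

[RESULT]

            ┃ DrawingCanvas         ┃leBrowse
            ┠───────────────────────┨────────
            ┃+                      ┃-] works
            ┃                       ┃ helpers
            ┃                  *****┃ main.h 
            ┃                       ┃ utils.c
            ┃         ###           ┃ [+] tem
            ┃     ####              ┃ server.
            ┃  ###                  ┃        
            ┃                       ┃        
            ┃                       ┃        
            ┃                       ┃        
            ┗━━━━━━━━━━━━━━━━━━━━━━━┛        
                                 ┃           
                                 ┃           


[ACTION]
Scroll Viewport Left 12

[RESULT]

                        ┃ DrawingCanvas      
                        ┠────────────────────
                        ┃+                   
                        ┃                    
                        ┃                  **
                        ┃                    
                        ┃         ###        
                        ┃     ####           
                        ┃  ###               
                        ┃                    
                        ┃                    
                        ┃                    
                        ┗━━━━━━━━━━━━━━━━━━━━
                                             
                                             


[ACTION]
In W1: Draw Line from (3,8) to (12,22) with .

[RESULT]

                        ┃ DrawingCanvas      
                        ┠────────────────────
                        ┃+                   
                        ┃                    
                        ┃                  **
                        ┃        .           
                        ┃         ..#        
                        ┃     ####  .        
                        ┃  ###       ..      
                        ┃              ..    
                        ┃                .   
                        ┃                 .. 
                        ┗━━━━━━━━━━━━━━━━━━━━
                                             
                                             


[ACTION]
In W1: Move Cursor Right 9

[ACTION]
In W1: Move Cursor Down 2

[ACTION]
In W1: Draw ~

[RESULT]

                        ┃ DrawingCanvas      
                        ┠────────────────────
                        ┃                    
                        ┃                    
                        ┃         ~        **
                        ┃        .           
                        ┃         ..#        
                        ┃     ####  .        
                        ┃  ###       ..      
                        ┃              ..    
                        ┃                .   
                        ┃                 .. 
                        ┗━━━━━━━━━━━━━━━━━━━━
                                             
                                             


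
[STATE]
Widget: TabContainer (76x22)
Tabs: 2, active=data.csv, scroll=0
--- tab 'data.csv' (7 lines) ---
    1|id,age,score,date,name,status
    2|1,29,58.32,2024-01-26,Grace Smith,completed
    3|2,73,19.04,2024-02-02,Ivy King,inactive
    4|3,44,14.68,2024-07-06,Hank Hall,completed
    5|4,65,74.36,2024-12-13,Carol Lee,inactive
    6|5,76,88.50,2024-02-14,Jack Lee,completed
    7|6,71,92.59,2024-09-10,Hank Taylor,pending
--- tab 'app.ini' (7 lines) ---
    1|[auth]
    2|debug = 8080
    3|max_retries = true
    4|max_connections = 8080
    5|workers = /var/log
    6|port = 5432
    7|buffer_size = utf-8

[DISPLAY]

[data.csv]│ app.ini                                                         
────────────────────────────────────────────────────────────────────────────
id,age,score,date,name,status                                               
1,29,58.32,2024-01-26,Grace Smith,completed                                 
2,73,19.04,2024-02-02,Ivy King,inactive                                     
3,44,14.68,2024-07-06,Hank Hall,completed                                   
4,65,74.36,2024-12-13,Carol Lee,inactive                                    
5,76,88.50,2024-02-14,Jack Lee,completed                                    
6,71,92.59,2024-09-10,Hank Taylor,pending                                   
                                                                            
                                                                            
                                                                            
                                                                            
                                                                            
                                                                            
                                                                            
                                                                            
                                                                            
                                                                            
                                                                            
                                                                            
                                                                            


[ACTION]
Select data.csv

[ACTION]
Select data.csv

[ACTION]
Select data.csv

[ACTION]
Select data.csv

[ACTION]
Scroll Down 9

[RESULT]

[data.csv]│ app.ini                                                         
────────────────────────────────────────────────────────────────────────────
6,71,92.59,2024-09-10,Hank Taylor,pending                                   
                                                                            
                                                                            
                                                                            
                                                                            
                                                                            
                                                                            
                                                                            
                                                                            
                                                                            
                                                                            
                                                                            
                                                                            
                                                                            
                                                                            
                                                                            
                                                                            
                                                                            
                                                                            
                                                                            


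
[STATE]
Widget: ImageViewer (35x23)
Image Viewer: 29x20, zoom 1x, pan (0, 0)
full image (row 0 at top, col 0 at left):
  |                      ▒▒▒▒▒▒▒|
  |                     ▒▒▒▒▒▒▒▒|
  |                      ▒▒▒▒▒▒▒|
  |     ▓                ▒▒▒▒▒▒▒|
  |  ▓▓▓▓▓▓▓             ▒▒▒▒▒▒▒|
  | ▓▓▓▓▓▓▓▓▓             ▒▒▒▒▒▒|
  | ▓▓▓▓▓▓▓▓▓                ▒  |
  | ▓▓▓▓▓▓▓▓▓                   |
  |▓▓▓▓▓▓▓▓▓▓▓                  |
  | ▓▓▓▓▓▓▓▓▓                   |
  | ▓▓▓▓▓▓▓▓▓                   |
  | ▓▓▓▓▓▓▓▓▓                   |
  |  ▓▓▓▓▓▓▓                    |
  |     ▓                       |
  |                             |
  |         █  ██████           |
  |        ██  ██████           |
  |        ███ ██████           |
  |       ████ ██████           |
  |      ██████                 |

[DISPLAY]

                      ▒▒▒▒▒▒▒      
                     ▒▒▒▒▒▒▒▒      
                      ▒▒▒▒▒▒▒      
     ▓                ▒▒▒▒▒▒▒      
  ▓▓▓▓▓▓▓             ▒▒▒▒▒▒▒      
 ▓▓▓▓▓▓▓▓▓             ▒▒▒▒▒▒      
 ▓▓▓▓▓▓▓▓▓                ▒        
 ▓▓▓▓▓▓▓▓▓                         
▓▓▓▓▓▓▓▓▓▓▓                        
 ▓▓▓▓▓▓▓▓▓                         
 ▓▓▓▓▓▓▓▓▓                         
 ▓▓▓▓▓▓▓▓▓                         
  ▓▓▓▓▓▓▓                          
     ▓                             
                                   
         █  ██████                 
        ██  ██████                 
        ███ ██████                 
       ████ ██████                 
      ██████                       
                                   
                                   
                                   


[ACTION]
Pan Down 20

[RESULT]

                                   
                                   
                                   
                                   
                                   
                                   
                                   
                                   
                                   
                                   
                                   
                                   
                                   
                                   
                                   
                                   
                                   
                                   
                                   
                                   
                                   
                                   
                                   


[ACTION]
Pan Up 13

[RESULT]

 ▓▓▓▓▓▓▓▓▓                         
▓▓▓▓▓▓▓▓▓▓▓                        
 ▓▓▓▓▓▓▓▓▓                         
 ▓▓▓▓▓▓▓▓▓                         
 ▓▓▓▓▓▓▓▓▓                         
  ▓▓▓▓▓▓▓                          
     ▓                             
                                   
         █  ██████                 
        ██  ██████                 
        ███ ██████                 
       ████ ██████                 
      ██████                       
                                   
                                   
                                   
                                   
                                   
                                   
                                   
                                   
                                   
                                   
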